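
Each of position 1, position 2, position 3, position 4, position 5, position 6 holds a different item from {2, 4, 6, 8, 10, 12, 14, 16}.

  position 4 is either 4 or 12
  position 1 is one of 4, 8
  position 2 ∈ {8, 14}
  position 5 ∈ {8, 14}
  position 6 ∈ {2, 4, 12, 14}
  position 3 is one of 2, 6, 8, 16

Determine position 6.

position 2 and position 5 share exactly the 2 values {8, 14}; by pigeonhole those values go to them, so strike 8, 14 from position 1, position 3, position 6.
position 1's domain is down to {4}, so position 1 = 4. So position 4, position 6 can't be 4.
That leaves position 4 = 12. So position 6 can't be 12.
So position 6 = 2.

2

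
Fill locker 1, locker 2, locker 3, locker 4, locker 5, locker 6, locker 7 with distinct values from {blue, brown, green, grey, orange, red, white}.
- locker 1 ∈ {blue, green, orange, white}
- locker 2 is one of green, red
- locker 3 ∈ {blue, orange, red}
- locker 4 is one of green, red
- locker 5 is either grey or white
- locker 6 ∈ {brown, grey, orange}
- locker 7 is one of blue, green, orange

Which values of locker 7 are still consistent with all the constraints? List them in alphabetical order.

Among the 7 variables, brown fits only locker 6 (and all 7 values in {blue, brown, green, grey, orange, red, white} must be used), so locker 6 = brown.
Among the 6 still-open variables, grey fits only locker 5 (and all 6 values in {blue, green, grey, orange, red, white} must be used), so locker 5 = grey.
The 5 still-open variables draw from only 5 values {blue, green, orange, red, white}, so each is used; only locker 1 can be white, hence locker 1 = white.
locker 2 and locker 4 between them cover only {green, red} — a naked pair. Remove those values from locker 3, locker 7.
No further eliminations apply; locker 7 can still be any of blue, orange.

blue, orange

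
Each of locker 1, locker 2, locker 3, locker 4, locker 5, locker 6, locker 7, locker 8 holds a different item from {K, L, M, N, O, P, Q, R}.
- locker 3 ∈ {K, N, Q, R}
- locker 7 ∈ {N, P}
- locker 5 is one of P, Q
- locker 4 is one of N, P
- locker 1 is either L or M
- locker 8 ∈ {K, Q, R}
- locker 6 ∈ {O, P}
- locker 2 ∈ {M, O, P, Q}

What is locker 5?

The 8 variables draw from only 8 values {K, L, M, N, O, P, Q, R}, so each is used; only locker 1 can be L, hence locker 1 = L.
The 7 still-open variables draw from only 7 values {K, M, N, O, P, Q, R}, so each is used; only locker 2 can be M, hence locker 2 = M.
The 6 still-open variables together cover exactly {K, N, O, P, Q, R} — 6 values for 6 variables — and O appears only in locker 6's list, so locker 6 = O.
locker 4 and locker 7 share exactly the 2 values {N, P}; by pigeonhole those values go to them, so strike N, P from locker 3, locker 5.
So locker 5 = Q.

Q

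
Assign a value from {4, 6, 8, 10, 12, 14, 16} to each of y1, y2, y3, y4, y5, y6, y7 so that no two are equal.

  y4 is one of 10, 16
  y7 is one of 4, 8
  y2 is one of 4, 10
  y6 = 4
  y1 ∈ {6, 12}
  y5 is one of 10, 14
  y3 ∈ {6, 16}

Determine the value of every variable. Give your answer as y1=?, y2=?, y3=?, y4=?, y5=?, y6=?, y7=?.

y1=12, y2=10, y3=6, y4=16, y5=14, y6=4, y7=8

y6 must be 4 (only option left). Remove 4 from y2, y7.
y7 must be 8 (only option left).
y2's domain is down to {10}, so y2 = 10. Eliminate 10 elsewhere: y4, y5.
That leaves y4 = 16. Remove 16 from y3.
y5 has just one choice, so y5 = 14.
That leaves y3 = 6. Strike 6 from y1.
That leaves y1 = 12.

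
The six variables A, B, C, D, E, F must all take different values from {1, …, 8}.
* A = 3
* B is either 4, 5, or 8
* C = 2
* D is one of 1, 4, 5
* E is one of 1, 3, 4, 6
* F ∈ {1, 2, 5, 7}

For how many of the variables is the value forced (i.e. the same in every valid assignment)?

A's domain is down to {3}, so A = 3. Remove 3 from E.
C's domain is down to {2}, so C = 2. Remove 2 from F.
Determined: A=3, C=2. The other variables each still have more than one consistent value. That makes 2.

2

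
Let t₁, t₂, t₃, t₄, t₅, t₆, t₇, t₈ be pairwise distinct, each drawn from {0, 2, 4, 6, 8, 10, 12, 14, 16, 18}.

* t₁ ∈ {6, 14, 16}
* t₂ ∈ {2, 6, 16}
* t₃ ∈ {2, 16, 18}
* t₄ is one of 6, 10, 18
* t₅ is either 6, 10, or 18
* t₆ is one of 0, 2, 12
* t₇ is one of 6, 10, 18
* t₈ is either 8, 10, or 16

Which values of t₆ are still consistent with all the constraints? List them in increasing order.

The 3 variables t₄, t₅, t₇ are confined to {6, 10, 18}, which locks those values in; drop them from t₁, t₂, t₃, t₈.
t₂ and t₃ between them cover only {2, 16} — a naked pair. Remove those values from t₁, t₆, t₈.
t₁ has just one choice, so t₁ = 14.
t₈ has just one choice, so t₈ = 8.
No further eliminations apply; t₆ can still be any of 0, 12.

0, 12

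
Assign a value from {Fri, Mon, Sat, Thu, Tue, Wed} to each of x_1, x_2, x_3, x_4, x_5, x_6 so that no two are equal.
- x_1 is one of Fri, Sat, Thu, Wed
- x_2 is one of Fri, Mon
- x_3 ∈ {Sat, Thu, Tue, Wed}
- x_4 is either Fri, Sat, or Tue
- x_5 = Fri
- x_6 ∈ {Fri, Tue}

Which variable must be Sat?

x_4

x_5 must be Fri (only option left). Eliminate Fri elsewhere: x_1, x_2, x_4, x_6.
x_6's domain is down to {Tue}, so x_6 = Tue. Eliminate Tue elsewhere: x_3, x_4.
So Sat goes to x_4.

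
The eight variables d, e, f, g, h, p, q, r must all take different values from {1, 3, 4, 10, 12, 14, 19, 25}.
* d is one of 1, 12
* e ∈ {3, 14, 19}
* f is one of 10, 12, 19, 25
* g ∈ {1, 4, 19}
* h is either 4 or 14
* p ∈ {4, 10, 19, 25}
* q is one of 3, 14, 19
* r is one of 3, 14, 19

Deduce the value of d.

12

e, q, r between them cover only {3, 14, 19} — a naked triple. Remove those values from f, g, h, p.
h's domain is down to {4}, so h = 4. Eliminate 4 elsewhere: g, p.
g's domain is down to {1}, so g = 1. Eliminate 1 elsewhere: d.
So d = 12.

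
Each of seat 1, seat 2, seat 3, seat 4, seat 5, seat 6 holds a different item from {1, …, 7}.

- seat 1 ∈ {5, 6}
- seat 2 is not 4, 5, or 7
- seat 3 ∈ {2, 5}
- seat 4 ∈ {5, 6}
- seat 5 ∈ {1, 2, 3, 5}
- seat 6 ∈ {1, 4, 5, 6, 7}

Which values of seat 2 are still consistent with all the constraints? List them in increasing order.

1, 3

seat 1 and seat 4 between them cover only {5, 6} — a naked pair. Remove those values from seat 2, seat 3, seat 5, seat 6.
That leaves seat 3 = 2. Eliminate 2 elsewhere: seat 2, seat 5.
The 2 variables seat 2 and seat 5 are confined to {1, 3}, which locks those values in; drop them from seat 6.
No further eliminations apply; seat 2 can still be any of 1, 3.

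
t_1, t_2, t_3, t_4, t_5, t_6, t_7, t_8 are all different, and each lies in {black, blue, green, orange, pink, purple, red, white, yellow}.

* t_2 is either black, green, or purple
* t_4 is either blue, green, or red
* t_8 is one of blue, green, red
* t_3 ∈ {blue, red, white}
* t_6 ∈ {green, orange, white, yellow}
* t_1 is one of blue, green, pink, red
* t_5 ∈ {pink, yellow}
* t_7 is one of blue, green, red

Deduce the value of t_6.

orange

The 3 variables t_4, t_7, t_8 are confined to {blue, green, red}, which locks those values in; drop them from t_1, t_2, t_3, t_6.
t_1 must be pink (only option left). Eliminate pink elsewhere: t_5.
t_3's domain is down to {white}, so t_3 = white. So t_6 can't be white.
That leaves t_5 = yellow. So t_6 can't be yellow.
So t_6 = orange.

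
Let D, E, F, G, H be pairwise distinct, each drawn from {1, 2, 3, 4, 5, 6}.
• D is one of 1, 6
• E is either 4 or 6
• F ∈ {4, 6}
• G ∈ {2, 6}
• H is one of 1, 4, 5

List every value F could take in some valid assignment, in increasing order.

4, 6

Among the 5 variables, 2 fits only G (and all 5 values in {1, 2, 4, 5, 6} must be used), so G = 2.
The 4 still-open variables together cover exactly {1, 4, 5, 6} — 4 values for 4 variables — and 5 appears only in H's list, so H = 5.
The 3 still-open variables draw from only 3 values {1, 4, 6}, so each is used; only D can be 1, hence D = 1.
No further eliminations apply; F can still be any of 4, 6.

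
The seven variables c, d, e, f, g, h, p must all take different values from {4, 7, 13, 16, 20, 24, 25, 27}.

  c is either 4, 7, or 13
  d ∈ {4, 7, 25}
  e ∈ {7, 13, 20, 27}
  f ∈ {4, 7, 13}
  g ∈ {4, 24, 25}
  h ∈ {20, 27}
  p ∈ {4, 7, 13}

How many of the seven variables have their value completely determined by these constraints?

The 7 variables draw from only 7 values {4, 7, 13, 20, 24, 25, 27}, so each is used; only g can be 24, hence g = 24.
Among the 6 still-open variables, 25 fits only d (and all 6 values in {4, 7, 13, 20, 25, 27} must be used), so d = 25.
c, f, p share exactly the 3 values {4, 7, 13}; by pigeonhole those values go to them, so strike 4, 7, 13 from e.
Determined: d=25, g=24. The other variables each still have more than one consistent value. That makes 2.

2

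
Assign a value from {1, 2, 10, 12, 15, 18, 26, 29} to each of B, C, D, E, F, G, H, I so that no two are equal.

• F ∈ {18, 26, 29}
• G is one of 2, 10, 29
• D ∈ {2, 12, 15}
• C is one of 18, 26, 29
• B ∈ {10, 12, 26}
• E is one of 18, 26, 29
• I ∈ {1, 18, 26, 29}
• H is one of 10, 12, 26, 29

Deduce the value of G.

The 8 variables together cover exactly {1, 2, 10, 12, 15, 18, 26, 29} — 8 values for 8 variables — and 1 appears only in I's list, so I = 1.
The 7 still-open variables together cover exactly {2, 10, 12, 15, 18, 26, 29} — 7 values for 7 variables — and 15 appears only in D's list, so D = 15.
The 6 still-open variables draw from only 6 values {2, 10, 12, 18, 26, 29}, so each is used; only G can be 2, hence G = 2.

2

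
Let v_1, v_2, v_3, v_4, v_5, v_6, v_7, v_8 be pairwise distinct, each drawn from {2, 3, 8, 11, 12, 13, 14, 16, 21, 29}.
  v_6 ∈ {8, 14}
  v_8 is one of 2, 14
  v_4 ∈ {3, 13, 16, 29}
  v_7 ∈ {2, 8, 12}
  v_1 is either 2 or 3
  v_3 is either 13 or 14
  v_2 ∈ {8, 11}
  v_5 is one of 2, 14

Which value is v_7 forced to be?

The 2 variables v_5 and v_8 are confined to {2, 14}, which locks those values in; drop them from v_1, v_3, v_6, v_7.
That leaves v_1 = 3. Remove 3 from v_4.
That leaves v_3 = 13. Remove 13 from v_4.
That leaves v_6 = 8. So v_2, v_7 can't be 8.
So v_7 = 12.

12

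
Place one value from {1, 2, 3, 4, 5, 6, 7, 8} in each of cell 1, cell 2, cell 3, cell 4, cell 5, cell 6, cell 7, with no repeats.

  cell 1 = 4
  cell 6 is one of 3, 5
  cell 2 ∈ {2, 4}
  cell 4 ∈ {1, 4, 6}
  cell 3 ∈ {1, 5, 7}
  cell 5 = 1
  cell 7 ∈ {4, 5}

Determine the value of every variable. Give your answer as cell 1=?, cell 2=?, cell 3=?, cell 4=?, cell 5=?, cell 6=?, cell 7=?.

cell 1=4, cell 2=2, cell 3=7, cell 4=6, cell 5=1, cell 6=3, cell 7=5

cell 1's domain is down to {4}, so cell 1 = 4. Remove 4 from cell 2, cell 4, cell 7.
cell 2 must be 2 (only option left).
cell 5's domain is down to {1}, so cell 5 = 1. Strike 1 from cell 3, cell 4.
cell 7 has just one choice, so cell 7 = 5. Remove 5 from cell 3, cell 6.
cell 3's domain is down to {7}, so cell 3 = 7.
cell 4's domain is down to {6}, so cell 4 = 6.
That leaves cell 6 = 3.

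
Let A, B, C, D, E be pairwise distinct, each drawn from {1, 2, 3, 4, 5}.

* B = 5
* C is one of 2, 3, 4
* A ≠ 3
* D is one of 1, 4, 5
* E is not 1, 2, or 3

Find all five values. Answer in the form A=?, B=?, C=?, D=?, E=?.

A=2, B=5, C=3, D=1, E=4

B's domain is down to {5}, so B = 5. Remove 5 from A, D, E.
E has just one choice, so E = 4. Eliminate 4 elsewhere: A, C, D.
D must be 1 (only option left). Remove 1 from A.
A must be 2 (only option left). Strike 2 from C.
C must be 3 (only option left).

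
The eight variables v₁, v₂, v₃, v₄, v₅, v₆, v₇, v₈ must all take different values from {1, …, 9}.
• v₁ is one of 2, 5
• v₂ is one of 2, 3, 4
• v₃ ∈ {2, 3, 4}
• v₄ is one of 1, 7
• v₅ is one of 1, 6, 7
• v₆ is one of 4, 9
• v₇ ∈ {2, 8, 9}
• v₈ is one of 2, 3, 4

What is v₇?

8

v₂, v₃, v₈ share exactly the 3 values {2, 3, 4}; by pigeonhole those values go to them, so strike 2, 3, 4 from v₁, v₆, v₇.
That leaves v₁ = 5.
v₆ has just one choice, so v₆ = 9. Eliminate 9 elsewhere: v₇.
So v₇ = 8.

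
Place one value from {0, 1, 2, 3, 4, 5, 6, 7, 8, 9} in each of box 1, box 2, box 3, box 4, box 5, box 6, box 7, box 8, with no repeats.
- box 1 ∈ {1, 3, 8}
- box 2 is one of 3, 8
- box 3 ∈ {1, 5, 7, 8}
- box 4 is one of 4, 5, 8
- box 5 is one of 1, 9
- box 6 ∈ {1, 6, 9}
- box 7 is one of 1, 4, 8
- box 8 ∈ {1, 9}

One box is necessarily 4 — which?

Among the 8 variables, 6 fits only box 6 (and all 8 values in {1, 3, 4, 5, 6, 7, 8, 9} must be used), so box 6 = 6.
Among the 7 still-open variables, 7 fits only box 3 (and all 7 values in {1, 3, 4, 5, 7, 8, 9} must be used), so box 3 = 7.
Among the 6 still-open variables, 5 fits only box 4 (and all 6 values in {1, 3, 4, 5, 8, 9} must be used), so box 4 = 5.
Among the 5 still-open variables, 4 fits only box 7 (and all 5 values in {1, 3, 4, 8, 9} must be used), so box 7 = 4.

box 7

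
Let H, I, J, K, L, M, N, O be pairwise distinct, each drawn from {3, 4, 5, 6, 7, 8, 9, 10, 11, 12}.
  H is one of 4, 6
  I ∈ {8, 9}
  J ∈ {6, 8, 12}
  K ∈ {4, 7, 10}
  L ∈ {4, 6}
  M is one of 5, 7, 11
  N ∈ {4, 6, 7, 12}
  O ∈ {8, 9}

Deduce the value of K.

10

The 2 variables H and L are confined to {4, 6}, which locks those values in; drop them from J, K, N.
I and O between them cover only {8, 9} — a naked pair. Remove those values from J.
J must be 12 (only option left). So N can't be 12.
N's domain is down to {7}, so N = 7. Strike 7 from K, M.
So K = 10.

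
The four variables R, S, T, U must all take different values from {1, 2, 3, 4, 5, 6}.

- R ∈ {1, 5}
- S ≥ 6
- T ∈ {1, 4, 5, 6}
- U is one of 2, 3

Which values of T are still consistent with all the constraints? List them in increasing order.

S must be 6 (only option left). Remove 6 from T.
No further eliminations apply; T can still be any of 1, 4, 5.

1, 4, 5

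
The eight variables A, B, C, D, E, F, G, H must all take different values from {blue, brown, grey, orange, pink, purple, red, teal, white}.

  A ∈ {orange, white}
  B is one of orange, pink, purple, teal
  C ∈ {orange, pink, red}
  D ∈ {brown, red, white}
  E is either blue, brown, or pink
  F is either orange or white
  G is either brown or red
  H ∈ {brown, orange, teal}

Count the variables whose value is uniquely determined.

4

The 8 variables together cover exactly {blue, brown, orange, pink, purple, red, teal, white} — 8 values for 8 variables — and blue appears only in E's list, so E = blue.
The 7 still-open variables together cover exactly {brown, orange, pink, purple, red, teal, white} — 7 values for 7 variables — and purple appears only in B's list, so B = purple.
The 6 still-open variables together cover exactly {brown, orange, pink, red, teal, white} — 6 values for 6 variables — and pink appears only in C's list, so C = pink.
The 5 still-open variables together cover exactly {brown, orange, red, teal, white} — 5 values for 5 variables — and teal appears only in H's list, so H = teal.
A and F share exactly the 2 values {orange, white}; by pigeonhole those values go to them, so strike orange, white from D.
Determined: B=purple, C=pink, E=blue, H=teal. The other variables each still have more than one consistent value. That makes 4.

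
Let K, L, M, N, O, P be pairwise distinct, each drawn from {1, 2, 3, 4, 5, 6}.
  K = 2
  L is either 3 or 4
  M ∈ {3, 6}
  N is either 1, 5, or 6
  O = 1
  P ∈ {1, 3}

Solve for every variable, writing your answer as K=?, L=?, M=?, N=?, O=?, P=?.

K=2, L=4, M=6, N=5, O=1, P=3

K has just one choice, so K = 2.
O has just one choice, so O = 1. Strike 1 from N, P.
P must be 3 (only option left). Eliminate 3 elsewhere: L, M.
L's domain is down to {4}, so L = 4.
M must be 6 (only option left). So N can't be 6.
N has just one choice, so N = 5.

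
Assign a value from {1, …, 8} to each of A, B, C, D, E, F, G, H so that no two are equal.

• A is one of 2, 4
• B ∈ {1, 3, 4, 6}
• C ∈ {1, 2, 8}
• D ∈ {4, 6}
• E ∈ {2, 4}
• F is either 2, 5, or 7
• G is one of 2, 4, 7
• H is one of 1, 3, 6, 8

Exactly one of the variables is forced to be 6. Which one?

D

The 8 variables draw from only 8 values {1, 2, 3, 4, 5, 6, 7, 8}, so each is used; only F can be 5, hence F = 5.
The 7 still-open variables together cover exactly {1, 2, 3, 4, 6, 7, 8} — 7 values for 7 variables — and 7 appears only in G's list, so G = 7.
The 2 variables A and E are confined to {2, 4}, which locks those values in; drop them from B, C, D.
So 6 goes to D.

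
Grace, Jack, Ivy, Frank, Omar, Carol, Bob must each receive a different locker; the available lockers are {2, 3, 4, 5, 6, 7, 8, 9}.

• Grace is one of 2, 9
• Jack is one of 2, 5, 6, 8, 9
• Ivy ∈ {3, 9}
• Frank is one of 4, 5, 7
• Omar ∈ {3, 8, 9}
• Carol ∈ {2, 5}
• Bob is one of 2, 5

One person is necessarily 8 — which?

Omar

Carol and Bob between them cover only {2, 5} — a naked pair. Remove those values from Grace, Jack, Frank.
Grace has just one choice, so Grace = 9. So Jack, Ivy, Omar can't be 9.
Ivy must be 3 (only option left). Eliminate 3 elsewhere: Omar.
So 8 goes to Omar.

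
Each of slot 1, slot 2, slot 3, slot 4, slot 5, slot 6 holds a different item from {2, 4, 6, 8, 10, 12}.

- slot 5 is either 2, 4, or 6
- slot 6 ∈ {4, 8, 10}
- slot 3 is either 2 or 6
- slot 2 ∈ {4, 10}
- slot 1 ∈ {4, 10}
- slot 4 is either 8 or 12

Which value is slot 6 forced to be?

8

The 6 variables together cover exactly {2, 4, 6, 8, 10, 12} — 6 values for 6 variables — and 12 appears only in slot 4's list, so slot 4 = 12.
The 5 still-open variables draw from only 5 values {2, 4, 6, 8, 10}, so each is used; only slot 6 can be 8, hence slot 6 = 8.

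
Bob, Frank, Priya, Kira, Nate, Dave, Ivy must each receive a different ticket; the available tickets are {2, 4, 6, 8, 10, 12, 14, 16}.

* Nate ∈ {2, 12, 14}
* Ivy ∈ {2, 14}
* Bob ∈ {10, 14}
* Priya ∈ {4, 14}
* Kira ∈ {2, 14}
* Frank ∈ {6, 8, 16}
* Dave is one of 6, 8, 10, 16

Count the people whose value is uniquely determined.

3

Kira and Ivy between them cover only {2, 14} — a naked pair. Remove those values from Bob, Priya, Nate.
Bob's domain is down to {10}, so Bob = 10. So Dave can't be 10.
Priya has just one choice, so Priya = 4.
That leaves Nate = 12.
Determined: Bob=10, Priya=4, Nate=12. The other people each still have more than one consistent value. That makes 3.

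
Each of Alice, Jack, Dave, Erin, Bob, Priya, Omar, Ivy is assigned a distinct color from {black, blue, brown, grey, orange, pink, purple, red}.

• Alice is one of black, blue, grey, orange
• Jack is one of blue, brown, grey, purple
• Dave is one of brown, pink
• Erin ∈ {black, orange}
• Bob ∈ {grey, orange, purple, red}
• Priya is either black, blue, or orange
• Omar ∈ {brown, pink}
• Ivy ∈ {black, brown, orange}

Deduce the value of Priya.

The 8 variables together cover exactly {black, blue, brown, grey, orange, pink, purple, red} — 8 values for 8 variables — and red appears only in Bob's list, so Bob = red.
The 7 still-open variables draw from only 7 values {black, blue, brown, grey, orange, pink, purple}, so each is used; only Jack can be purple, hence Jack = purple.
The 6 still-open variables draw from only 6 values {black, blue, brown, grey, orange, pink}, so each is used; only Alice can be grey, hence Alice = grey.
Among the 5 still-open variables, blue fits only Priya (and all 5 values in {black, blue, brown, orange, pink} must be used), so Priya = blue.

blue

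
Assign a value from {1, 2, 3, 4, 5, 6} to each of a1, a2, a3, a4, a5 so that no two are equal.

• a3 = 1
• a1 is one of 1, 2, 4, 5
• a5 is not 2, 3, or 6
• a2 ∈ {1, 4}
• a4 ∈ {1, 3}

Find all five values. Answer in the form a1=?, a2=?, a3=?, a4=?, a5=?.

a1=2, a2=4, a3=1, a4=3, a5=5

a3 has just one choice, so a3 = 1. Eliminate 1 elsewhere: a1, a2, a4, a5.
a4 must be 3 (only option left).
a2's domain is down to {4}, so a2 = 4. Remove 4 from a1, a5.
That leaves a5 = 5. Remove 5 from a1.
a1 must be 2 (only option left).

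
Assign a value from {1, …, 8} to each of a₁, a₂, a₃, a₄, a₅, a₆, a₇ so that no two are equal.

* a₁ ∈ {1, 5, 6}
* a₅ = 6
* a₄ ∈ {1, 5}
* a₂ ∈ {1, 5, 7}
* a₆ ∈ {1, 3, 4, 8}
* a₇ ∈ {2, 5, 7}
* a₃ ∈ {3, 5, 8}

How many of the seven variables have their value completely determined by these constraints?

a₅ must be 6 (only option left). Eliminate 6 elsewhere: a₁.
The 2 variables a₁ and a₄ are confined to {1, 5}, which locks those values in; drop them from a₂, a₃, a₆, a₇.
a₂ must be 7 (only option left). Strike 7 from a₇.
a₇'s domain is down to {2}, so a₇ = 2.
Determined: a₂=7, a₅=6, a₇=2. The other variables each still have more than one consistent value. That makes 3.

3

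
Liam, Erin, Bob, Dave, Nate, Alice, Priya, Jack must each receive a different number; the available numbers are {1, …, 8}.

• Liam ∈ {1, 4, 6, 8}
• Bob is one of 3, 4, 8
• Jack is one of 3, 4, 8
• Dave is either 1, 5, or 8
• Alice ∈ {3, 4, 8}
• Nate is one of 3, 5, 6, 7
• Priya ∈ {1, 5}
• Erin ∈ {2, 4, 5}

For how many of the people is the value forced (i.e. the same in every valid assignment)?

The 8 variables draw from only 8 values {1, 2, 3, 4, 5, 6, 7, 8}, so each is used; only Erin can be 2, hence Erin = 2.
The 7 still-open variables draw from only 7 values {1, 3, 4, 5, 6, 7, 8}, so each is used; only Nate can be 7, hence Nate = 7.
Among the 6 still-open variables, 6 fits only Liam (and all 6 values in {1, 3, 4, 5, 6, 8} must be used), so Liam = 6.
Bob, Alice, Jack between them cover only {3, 4, 8} — a naked triple. Remove those values from Dave.
Determined: Liam=6, Erin=2, Nate=7. The other people each still have more than one consistent value. That makes 3.

3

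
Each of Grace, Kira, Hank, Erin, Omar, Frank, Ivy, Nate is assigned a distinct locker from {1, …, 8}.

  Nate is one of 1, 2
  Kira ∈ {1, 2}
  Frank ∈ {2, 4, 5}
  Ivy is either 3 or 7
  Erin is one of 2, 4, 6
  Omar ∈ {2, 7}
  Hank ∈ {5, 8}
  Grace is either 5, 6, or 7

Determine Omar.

Among the 8 variables, 3 fits only Ivy (and all 8 values in {1, 2, 3, 4, 5, 6, 7, 8} must be used), so Ivy = 3.
The 7 still-open variables together cover exactly {1, 2, 4, 5, 6, 7, 8} — 7 values for 7 variables — and 8 appears only in Hank's list, so Hank = 8.
The 2 variables Kira and Nate are confined to {1, 2}, which locks those values in; drop them from Erin, Omar, Frank.
So Omar = 7.

7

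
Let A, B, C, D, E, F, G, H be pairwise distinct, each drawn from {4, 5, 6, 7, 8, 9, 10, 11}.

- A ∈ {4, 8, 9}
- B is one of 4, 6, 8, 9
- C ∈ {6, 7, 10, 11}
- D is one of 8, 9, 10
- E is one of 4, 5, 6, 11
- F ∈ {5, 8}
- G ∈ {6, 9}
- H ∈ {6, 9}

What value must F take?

5

The 8 variables draw from only 8 values {4, 5, 6, 7, 8, 9, 10, 11}, so each is used; only C can be 7, hence C = 7.
Among the 7 still-open variables, 10 fits only D (and all 7 values in {4, 5, 6, 8, 9, 10, 11} must be used), so D = 10.
The 6 still-open variables draw from only 6 values {4, 5, 6, 8, 9, 11}, so each is used; only E can be 11, hence E = 11.
The 5 still-open variables draw from only 5 values {4, 5, 6, 8, 9}, so each is used; only F can be 5, hence F = 5.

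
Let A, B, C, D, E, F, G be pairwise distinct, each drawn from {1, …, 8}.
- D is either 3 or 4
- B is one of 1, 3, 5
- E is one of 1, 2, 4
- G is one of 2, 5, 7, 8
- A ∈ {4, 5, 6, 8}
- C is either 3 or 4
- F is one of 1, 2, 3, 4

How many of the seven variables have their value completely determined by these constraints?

1

C and D between them cover only {3, 4} — a naked pair. Remove those values from A, B, E, F.
E and F between them cover only {1, 2} — a naked pair. Remove those values from B, G.
That leaves B = 5. Strike 5 from A, G.
Determined: B=5. The other variables each still have more than one consistent value. That makes 1.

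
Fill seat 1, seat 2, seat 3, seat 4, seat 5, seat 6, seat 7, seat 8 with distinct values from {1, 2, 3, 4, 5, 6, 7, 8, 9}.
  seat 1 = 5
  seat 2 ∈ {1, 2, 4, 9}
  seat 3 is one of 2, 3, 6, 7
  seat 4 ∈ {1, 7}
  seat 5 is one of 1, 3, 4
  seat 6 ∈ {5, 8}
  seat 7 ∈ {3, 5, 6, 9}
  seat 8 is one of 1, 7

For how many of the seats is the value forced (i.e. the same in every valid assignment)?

seat 1 has just one choice, so seat 1 = 5. Eliminate 5 elsewhere: seat 6, seat 7.
seat 6 must be 8 (only option left).
seat 4 and seat 8 between them cover only {1, 7} — a naked pair. Remove those values from seat 2, seat 3, seat 5.
Determined: seat 1=5, seat 6=8. The other seats each still have more than one consistent value. That makes 2.

2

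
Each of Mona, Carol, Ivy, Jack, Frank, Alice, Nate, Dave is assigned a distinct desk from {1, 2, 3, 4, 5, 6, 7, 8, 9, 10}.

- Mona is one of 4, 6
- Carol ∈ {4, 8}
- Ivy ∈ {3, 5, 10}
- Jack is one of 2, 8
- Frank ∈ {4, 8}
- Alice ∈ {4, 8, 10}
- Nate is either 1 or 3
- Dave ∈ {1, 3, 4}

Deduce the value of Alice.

Among the 8 variables, 2 fits only Jack (and all 8 values in {1, 2, 3, 4, 5, 6, 8, 10} must be used), so Jack = 2.
Among the 7 still-open variables, 5 fits only Ivy (and all 7 values in {1, 3, 4, 5, 6, 8, 10} must be used), so Ivy = 5.
The 6 still-open variables draw from only 6 values {1, 3, 4, 6, 8, 10}, so each is used; only Mona can be 6, hence Mona = 6.
Among the 5 still-open variables, 10 fits only Alice (and all 5 values in {1, 3, 4, 8, 10} must be used), so Alice = 10.

10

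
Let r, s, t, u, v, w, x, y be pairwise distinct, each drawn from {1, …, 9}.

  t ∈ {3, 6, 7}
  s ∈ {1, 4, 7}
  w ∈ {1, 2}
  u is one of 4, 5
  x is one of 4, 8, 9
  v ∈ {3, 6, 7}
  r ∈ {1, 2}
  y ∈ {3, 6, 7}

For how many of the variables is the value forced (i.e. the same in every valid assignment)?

2

r and w between them cover only {1, 2} — a naked pair. Remove those values from s.
t, v, y between them cover only {3, 6, 7} — a naked triple. Remove those values from s.
s must be 4 (only option left). Remove 4 from u, x.
u must be 5 (only option left).
Determined: s=4, u=5. The other variables each still have more than one consistent value. That makes 2.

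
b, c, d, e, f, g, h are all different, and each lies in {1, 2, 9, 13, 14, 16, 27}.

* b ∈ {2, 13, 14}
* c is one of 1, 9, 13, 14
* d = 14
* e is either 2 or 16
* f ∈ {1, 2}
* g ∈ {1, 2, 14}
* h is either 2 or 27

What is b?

d has just one choice, so d = 14. Strike 14 from b, c, g.
Among the 6 still-open variables, 9 fits only c (and all 6 values in {1, 2, 9, 13, 16, 27} must be used), so c = 9.
Among the 5 still-open variables, 13 fits only b (and all 5 values in {1, 2, 13, 16, 27} must be used), so b = 13.

13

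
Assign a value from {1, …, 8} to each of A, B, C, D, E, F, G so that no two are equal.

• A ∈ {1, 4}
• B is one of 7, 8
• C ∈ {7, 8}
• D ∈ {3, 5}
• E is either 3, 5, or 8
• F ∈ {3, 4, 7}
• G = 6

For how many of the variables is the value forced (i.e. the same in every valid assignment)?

G has just one choice, so G = 6.
The 6 still-open variables together cover exactly {1, 3, 4, 5, 7, 8} — 6 values for 6 variables — and 1 appears only in A's list, so A = 1.
Among the 5 still-open variables, 4 fits only F (and all 5 values in {3, 4, 5, 7, 8} must be used), so F = 4.
The 2 variables B and C are confined to {7, 8}, which locks those values in; drop them from E.
Determined: A=1, F=4, G=6. The other variables each still have more than one consistent value. That makes 3.

3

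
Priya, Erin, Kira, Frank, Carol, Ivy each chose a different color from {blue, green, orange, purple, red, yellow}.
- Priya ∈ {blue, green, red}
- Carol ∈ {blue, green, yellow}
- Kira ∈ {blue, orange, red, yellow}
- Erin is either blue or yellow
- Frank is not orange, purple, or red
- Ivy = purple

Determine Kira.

orange

Ivy has just one choice, so Ivy = purple.
Among the 5 still-open variables, orange fits only Kira (and all 5 values in {blue, green, orange, red, yellow} must be used), so Kira = orange.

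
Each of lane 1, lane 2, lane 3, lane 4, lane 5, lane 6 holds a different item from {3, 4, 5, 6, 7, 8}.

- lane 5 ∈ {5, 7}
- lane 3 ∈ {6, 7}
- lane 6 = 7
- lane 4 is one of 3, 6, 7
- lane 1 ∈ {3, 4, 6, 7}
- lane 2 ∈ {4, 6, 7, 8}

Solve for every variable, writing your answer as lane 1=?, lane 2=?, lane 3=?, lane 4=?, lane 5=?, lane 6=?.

lane 6 has just one choice, so lane 6 = 7. Remove 7 from lane 1, lane 2, lane 3, lane 4, lane 5.
That leaves lane 3 = 6. Remove 6 from lane 1, lane 2, lane 4.
That leaves lane 4 = 3. Eliminate 3 elsewhere: lane 1.
That leaves lane 5 = 5.
lane 1 has just one choice, so lane 1 = 4. So lane 2 can't be 4.
lane 2 must be 8 (only option left).

lane 1=4, lane 2=8, lane 3=6, lane 4=3, lane 5=5, lane 6=7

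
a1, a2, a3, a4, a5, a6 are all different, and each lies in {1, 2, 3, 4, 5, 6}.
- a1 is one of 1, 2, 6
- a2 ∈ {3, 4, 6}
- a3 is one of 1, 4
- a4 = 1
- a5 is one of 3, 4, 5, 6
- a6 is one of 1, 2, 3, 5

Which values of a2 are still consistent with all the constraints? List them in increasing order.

a4's domain is down to {1}, so a4 = 1. Strike 1 from a1, a3, a6.
That leaves a3 = 4. Strike 4 from a2, a5.
No further eliminations apply; a2 can still be any of 3, 6.

3, 6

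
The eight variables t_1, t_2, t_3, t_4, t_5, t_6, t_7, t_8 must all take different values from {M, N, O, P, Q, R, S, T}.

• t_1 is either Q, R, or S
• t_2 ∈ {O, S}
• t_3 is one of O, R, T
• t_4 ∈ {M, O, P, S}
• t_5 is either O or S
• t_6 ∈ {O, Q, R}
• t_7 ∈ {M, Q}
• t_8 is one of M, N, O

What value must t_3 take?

T

Among the 8 variables, N fits only t_8 (and all 8 values in {M, N, O, P, Q, R, S, T} must be used), so t_8 = N.
The 7 still-open variables together cover exactly {M, O, P, Q, R, S, T} — 7 values for 7 variables — and P appears only in t_4's list, so t_4 = P.
The 6 still-open variables together cover exactly {M, O, Q, R, S, T} — 6 values for 6 variables — and M appears only in t_7's list, so t_7 = M.
The 5 still-open variables draw from only 5 values {O, Q, R, S, T}, so each is used; only t_3 can be T, hence t_3 = T.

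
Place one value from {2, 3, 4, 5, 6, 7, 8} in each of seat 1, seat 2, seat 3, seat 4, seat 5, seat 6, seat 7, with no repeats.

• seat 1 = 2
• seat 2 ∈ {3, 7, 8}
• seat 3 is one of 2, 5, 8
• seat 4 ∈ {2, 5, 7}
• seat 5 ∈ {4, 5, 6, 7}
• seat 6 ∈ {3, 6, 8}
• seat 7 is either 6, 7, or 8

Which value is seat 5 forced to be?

4

seat 1's domain is down to {2}, so seat 1 = 2. Strike 2 from seat 3, seat 4.
Among the 6 still-open variables, 4 fits only seat 5 (and all 6 values in {3, 4, 5, 6, 7, 8} must be used), so seat 5 = 4.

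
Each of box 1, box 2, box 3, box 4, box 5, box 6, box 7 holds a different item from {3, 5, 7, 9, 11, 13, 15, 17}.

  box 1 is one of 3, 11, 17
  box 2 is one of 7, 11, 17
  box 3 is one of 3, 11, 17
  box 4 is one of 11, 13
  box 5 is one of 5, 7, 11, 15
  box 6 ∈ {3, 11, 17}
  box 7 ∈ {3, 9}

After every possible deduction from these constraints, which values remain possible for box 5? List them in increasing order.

box 1, box 3, box 6 share exactly the 3 values {3, 11, 17}; by pigeonhole those values go to them, so strike 3, 11, 17 from box 2, box 4, box 5, box 7.
box 2 must be 7 (only option left). So box 5 can't be 7.
box 4 must be 13 (only option left).
That leaves box 7 = 9.
No further eliminations apply; box 5 can still be any of 5, 15.

5, 15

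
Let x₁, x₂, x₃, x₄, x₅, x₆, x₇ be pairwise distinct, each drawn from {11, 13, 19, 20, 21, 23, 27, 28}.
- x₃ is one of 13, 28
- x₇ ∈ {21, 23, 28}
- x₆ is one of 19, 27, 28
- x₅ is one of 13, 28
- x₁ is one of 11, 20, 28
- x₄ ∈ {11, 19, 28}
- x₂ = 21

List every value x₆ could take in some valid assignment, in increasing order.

x₂'s domain is down to {21}, so x₂ = 21. Remove 21 from x₇.
x₃ and x₅ between them cover only {13, 28} — a naked pair. Remove those values from x₁, x₄, x₆, x₇.
x₇ must be 23 (only option left).
No further eliminations apply; x₆ can still be any of 19, 27.

19, 27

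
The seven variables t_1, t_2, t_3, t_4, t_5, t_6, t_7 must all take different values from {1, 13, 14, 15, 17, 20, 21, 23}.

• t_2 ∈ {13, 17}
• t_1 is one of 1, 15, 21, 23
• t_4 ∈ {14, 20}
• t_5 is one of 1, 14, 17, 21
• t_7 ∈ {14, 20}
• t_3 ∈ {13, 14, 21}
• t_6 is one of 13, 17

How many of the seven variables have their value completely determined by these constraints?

2

The 2 variables t_2 and t_6 are confined to {13, 17}, which locks those values in; drop them from t_3, t_5.
The 2 variables t_4 and t_7 are confined to {14, 20}, which locks those values in; drop them from t_3, t_5.
t_3's domain is down to {21}, so t_3 = 21. Strike 21 from t_1, t_5.
t_5 must be 1 (only option left). Remove 1 from t_1.
Determined: t_3=21, t_5=1. The other variables each still have more than one consistent value. That makes 2.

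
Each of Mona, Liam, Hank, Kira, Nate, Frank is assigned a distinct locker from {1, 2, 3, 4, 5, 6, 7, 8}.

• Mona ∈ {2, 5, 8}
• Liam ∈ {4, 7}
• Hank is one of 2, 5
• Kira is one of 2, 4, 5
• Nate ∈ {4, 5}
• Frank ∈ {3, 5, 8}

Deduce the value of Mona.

The 6 variables draw from only 6 values {2, 3, 4, 5, 7, 8}, so each is used; only Frank can be 3, hence Frank = 3.
Among the 5 still-open variables, 7 fits only Liam (and all 5 values in {2, 4, 5, 7, 8} must be used), so Liam = 7.
The 4 still-open variables draw from only 4 values {2, 4, 5, 8}, so each is used; only Mona can be 8, hence Mona = 8.

8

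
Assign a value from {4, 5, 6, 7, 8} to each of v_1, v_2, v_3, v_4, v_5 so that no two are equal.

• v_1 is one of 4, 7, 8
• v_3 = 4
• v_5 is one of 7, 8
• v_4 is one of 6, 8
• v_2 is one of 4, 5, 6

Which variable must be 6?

v_3 has just one choice, so v_3 = 4. Eliminate 4 elsewhere: v_1, v_2.
The 4 still-open variables together cover exactly {5, 6, 7, 8} — 4 values for 4 variables — and 5 appears only in v_2's list, so v_2 = 5.
Among the 3 still-open variables, 6 fits only v_4 (and all 3 values in {6, 7, 8} must be used), so v_4 = 6.

v_4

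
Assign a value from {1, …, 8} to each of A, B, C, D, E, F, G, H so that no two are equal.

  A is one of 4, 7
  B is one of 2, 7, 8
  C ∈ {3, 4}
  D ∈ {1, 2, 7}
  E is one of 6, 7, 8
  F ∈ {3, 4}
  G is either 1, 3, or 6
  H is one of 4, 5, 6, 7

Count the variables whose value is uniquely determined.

2

The 8 variables together cover exactly {1, 2, 3, 4, 5, 6, 7, 8} — 8 values for 8 variables — and 5 appears only in H's list, so H = 5.
The 2 variables C and F are confined to {3, 4}, which locks those values in; drop them from A, G.
That leaves A = 7. Remove 7 from B, D, E.
Determined: A=7, H=5. The other variables each still have more than one consistent value. That makes 2.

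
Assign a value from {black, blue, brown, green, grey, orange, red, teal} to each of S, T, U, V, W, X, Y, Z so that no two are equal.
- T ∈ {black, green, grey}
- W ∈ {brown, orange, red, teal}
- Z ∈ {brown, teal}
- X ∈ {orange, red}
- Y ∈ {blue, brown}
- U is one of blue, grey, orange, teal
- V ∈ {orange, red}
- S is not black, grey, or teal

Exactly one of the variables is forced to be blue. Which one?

Y

The 8 variables draw from only 8 values {black, blue, brown, green, grey, orange, red, teal}, so each is used; only T can be black, hence T = black.
The 7 still-open variables together cover exactly {blue, brown, green, grey, orange, red, teal} — 7 values for 7 variables — and green appears only in S's list, so S = green.
The 6 still-open variables draw from only 6 values {blue, brown, grey, orange, red, teal}, so each is used; only U can be grey, hence U = grey.
The 5 still-open variables draw from only 5 values {blue, brown, orange, red, teal}, so each is used; only Y can be blue, hence Y = blue.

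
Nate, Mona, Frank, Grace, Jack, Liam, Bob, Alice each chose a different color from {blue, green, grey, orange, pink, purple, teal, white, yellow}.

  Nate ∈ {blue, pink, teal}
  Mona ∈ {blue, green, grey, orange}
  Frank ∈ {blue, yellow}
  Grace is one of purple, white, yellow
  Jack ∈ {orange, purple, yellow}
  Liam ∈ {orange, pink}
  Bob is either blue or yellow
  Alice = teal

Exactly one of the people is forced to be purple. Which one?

Alice must be teal (only option left). So Nate can't be teal.
The 2 variables Frank and Bob are confined to {blue, yellow}, which locks those values in; drop them from Nate, Mona, Grace, Jack.
Nate's domain is down to {pink}, so Nate = pink. Strike pink from Liam.
Liam must be orange (only option left). So Mona, Jack can't be orange.
So purple goes to Jack.

Jack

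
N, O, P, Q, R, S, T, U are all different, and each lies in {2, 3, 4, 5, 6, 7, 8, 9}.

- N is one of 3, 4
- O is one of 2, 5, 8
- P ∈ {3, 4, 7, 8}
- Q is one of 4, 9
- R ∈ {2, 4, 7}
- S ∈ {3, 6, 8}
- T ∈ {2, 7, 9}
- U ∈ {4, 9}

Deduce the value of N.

The 8 variables draw from only 8 values {2, 3, 4, 5, 6, 7, 8, 9}, so each is used; only O can be 5, hence O = 5.
Among the 7 still-open variables, 6 fits only S (and all 7 values in {2, 3, 4, 6, 7, 8, 9} must be used), so S = 6.
The 6 still-open variables together cover exactly {2, 3, 4, 7, 8, 9} — 6 values for 6 variables — and 8 appears only in P's list, so P = 8.
The 5 still-open variables draw from only 5 values {2, 3, 4, 7, 9}, so each is used; only N can be 3, hence N = 3.

3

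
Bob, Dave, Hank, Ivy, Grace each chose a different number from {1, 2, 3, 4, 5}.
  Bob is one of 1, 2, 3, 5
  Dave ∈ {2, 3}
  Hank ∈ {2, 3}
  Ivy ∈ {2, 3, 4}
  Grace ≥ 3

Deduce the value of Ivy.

4

The 5 variables together cover exactly {1, 2, 3, 4, 5} — 5 values for 5 variables — and 1 appears only in Bob's list, so Bob = 1.
The 4 still-open variables together cover exactly {2, 3, 4, 5} — 4 values for 4 variables — and 5 appears only in Grace's list, so Grace = 5.
Among the 3 still-open variables, 4 fits only Ivy (and all 3 values in {2, 3, 4} must be used), so Ivy = 4.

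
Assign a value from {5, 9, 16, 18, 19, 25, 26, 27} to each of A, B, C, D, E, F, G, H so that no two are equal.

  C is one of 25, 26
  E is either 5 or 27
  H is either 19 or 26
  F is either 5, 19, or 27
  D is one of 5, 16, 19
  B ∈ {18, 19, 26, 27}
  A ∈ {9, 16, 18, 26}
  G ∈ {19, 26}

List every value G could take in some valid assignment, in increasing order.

19, 26

Among the 8 variables, 9 fits only A (and all 8 values in {5, 9, 16, 18, 19, 25, 26, 27} must be used), so A = 9.
Among the 7 still-open variables, 16 fits only D (and all 7 values in {5, 16, 18, 19, 25, 26, 27} must be used), so D = 16.
The 6 still-open variables draw from only 6 values {5, 18, 19, 25, 26, 27}, so each is used; only B can be 18, hence B = 18.
Among the 5 still-open variables, 25 fits only C (and all 5 values in {5, 19, 25, 26, 27} must be used), so C = 25.
The 2 variables G and H are confined to {19, 26}, which locks those values in; drop them from F.
No further eliminations apply; G can still be any of 19, 26.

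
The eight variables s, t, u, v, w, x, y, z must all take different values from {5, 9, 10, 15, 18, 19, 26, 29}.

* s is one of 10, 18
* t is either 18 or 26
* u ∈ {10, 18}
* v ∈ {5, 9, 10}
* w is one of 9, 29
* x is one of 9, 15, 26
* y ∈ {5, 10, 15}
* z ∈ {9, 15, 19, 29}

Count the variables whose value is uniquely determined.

The 8 variables draw from only 8 values {5, 9, 10, 15, 18, 19, 26, 29}, so each is used; only z can be 19, hence z = 19.
Among the 7 still-open variables, 29 fits only w (and all 7 values in {5, 9, 10, 15, 18, 26, 29} must be used), so w = 29.
The 2 variables s and u are confined to {10, 18}, which locks those values in; drop them from t, v, y.
That leaves t = 26. Eliminate 26 elsewhere: x.
Determined: t=26, w=29, z=19. The other variables each still have more than one consistent value. That makes 3.

3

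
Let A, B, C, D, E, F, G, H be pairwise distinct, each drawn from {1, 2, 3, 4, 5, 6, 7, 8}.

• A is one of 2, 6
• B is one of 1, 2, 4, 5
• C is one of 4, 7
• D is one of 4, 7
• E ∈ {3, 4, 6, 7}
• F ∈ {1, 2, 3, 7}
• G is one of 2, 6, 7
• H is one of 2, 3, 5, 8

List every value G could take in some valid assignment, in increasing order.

2, 6

Among the 8 variables, 8 fits only H (and all 8 values in {1, 2, 3, 4, 5, 6, 7, 8} must be used), so H = 8.
The 7 still-open variables together cover exactly {1, 2, 3, 4, 5, 6, 7} — 7 values for 7 variables — and 5 appears only in B's list, so B = 5.
The 6 still-open variables draw from only 6 values {1, 2, 3, 4, 6, 7}, so each is used; only F can be 1, hence F = 1.
The 5 still-open variables draw from only 5 values {2, 3, 4, 6, 7}, so each is used; only E can be 3, hence E = 3.
The 2 variables C and D are confined to {4, 7}, which locks those values in; drop them from G.
No further eliminations apply; G can still be any of 2, 6.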